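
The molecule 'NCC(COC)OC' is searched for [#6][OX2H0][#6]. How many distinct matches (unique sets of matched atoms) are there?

2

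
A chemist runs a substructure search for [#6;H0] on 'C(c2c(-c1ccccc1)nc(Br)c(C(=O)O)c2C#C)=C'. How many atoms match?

8

Check the 20 heavy atoms by environment: 1× n (aromatic, H0) → no; 6× c (aromatic, H0) → match; 2× C (H1) → no; 1× C (H2) → no; 5× c (aromatic, H1) → no; 2× C (H0) → match; 1× O (H0) → no; 1× O (H1) → no; 1× Br (H0) → no.
Summing the matching environments: 6 + 2 = 8 matching atoms.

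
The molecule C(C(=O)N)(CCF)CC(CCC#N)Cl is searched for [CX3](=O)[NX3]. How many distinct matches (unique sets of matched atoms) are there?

[CX3](=O)[NX3] is the SMARTS for an amide: a carbonyl carbon bonded to a trivalent nitrogen.
Exactly one fragment in the molecule meets all constraints, giving 1 match.

1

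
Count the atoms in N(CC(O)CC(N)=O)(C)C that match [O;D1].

Check the 10 heavy atoms by environment: 2× C (D2) → no; 2× C (D3) → no; 1× N (D3) → no; 2× C (D1) → no; 2× O (D1) → match; 1× N (D1) → no.
That gives 2 matching atoms.

2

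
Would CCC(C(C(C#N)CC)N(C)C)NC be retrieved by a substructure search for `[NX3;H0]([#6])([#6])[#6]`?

Yes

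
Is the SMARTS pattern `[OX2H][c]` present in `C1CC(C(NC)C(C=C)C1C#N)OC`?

No

The pattern [OX2H][c] describes a hydroxyl oxygen attached to an aromatic carbon — a phenol.
The closest candidate here is a methoxy ether (-OCH3), but the oxygen has H0, not H1. No other fragment satisfies the full query, so there is no match.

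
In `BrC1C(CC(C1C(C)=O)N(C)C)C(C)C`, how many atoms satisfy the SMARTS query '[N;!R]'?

The query [N;!R] means: aliphatic nitrogen not in a ring.
Check the 15 heavy atoms by environment: 5× C (in 5-ring) → no; 1× N (acyclic) → match; 7× C (acyclic) → no; 1× Br (acyclic) → no; 1× O (acyclic) → no.
That gives 1 matching atom.

1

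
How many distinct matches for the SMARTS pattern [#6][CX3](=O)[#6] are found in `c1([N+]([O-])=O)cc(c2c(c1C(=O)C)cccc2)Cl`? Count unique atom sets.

1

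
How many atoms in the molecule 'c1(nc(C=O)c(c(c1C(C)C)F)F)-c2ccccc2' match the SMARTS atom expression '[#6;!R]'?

The query [#6;!R] means: carbon not in any ring.
Check the 19 heavy atoms by environment: 1× n (aromatic, in 6-ring) → no; 11× c (aromatic, in 6-ring) → no; 4× C (acyclic) → match; 1× O (acyclic) → no; 2× F (acyclic) → no.
That gives 4 matching atoms.

4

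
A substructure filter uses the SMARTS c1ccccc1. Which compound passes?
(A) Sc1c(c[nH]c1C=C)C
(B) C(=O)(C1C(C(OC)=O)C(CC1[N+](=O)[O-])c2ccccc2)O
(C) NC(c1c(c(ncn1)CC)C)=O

B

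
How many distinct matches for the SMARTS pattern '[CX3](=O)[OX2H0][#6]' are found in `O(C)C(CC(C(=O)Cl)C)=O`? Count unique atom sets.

[CX3](=O)[OX2H0][#6] is the SMARTS for an ester: a carbonyl carbon bonded to an oxygen that is itself bonded to carbon (no H on that O).
Exactly one fragment in the molecule meets all constraints, giving 1 match.

1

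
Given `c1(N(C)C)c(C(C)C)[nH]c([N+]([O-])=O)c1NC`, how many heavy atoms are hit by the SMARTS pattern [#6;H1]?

The query [#6;H1] means: any carbon bearing exactly one hydrogen.
Check the 16 heavy atoms by environment: 1× n (aromatic, H1) → no; 4× c (aromatic, H0) → no; 1× C (H1) → match; 5× C (H3) → no; 1× N (H0) → no; 1× N (H1) → no; 1× N (charge +1, H0) → no; 1× O (charge -1, H0) → no; 1× O (H0) → no.
That gives 1 matching atom.

1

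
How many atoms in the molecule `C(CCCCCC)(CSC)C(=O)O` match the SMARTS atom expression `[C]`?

10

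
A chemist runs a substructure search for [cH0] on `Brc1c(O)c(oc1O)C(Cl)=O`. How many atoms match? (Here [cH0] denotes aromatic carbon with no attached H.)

4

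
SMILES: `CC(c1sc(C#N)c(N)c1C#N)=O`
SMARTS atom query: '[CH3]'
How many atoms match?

1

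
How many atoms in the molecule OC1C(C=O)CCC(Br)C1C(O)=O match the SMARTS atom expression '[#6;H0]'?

The query [#6;H0] means: any carbon with no attached hydrogen.
Check the 13 heavy atoms by environment: 2× C (H2) → no; 5× C (H1) → no; 2× O (H0) → no; 2× O (H1) → no; 1× C (H0) → match; 1× Br (H0) → no.
That gives 1 matching atom.

1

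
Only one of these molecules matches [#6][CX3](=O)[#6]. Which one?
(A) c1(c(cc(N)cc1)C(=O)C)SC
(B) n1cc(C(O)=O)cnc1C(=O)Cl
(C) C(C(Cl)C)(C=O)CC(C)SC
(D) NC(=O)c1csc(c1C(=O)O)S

[#6][CX3](=O)[#6] describes a carbonyl carbon (no H) flanked by two carbons (a ketone).
(A) contains an acetyl/ketone group (-C(=O)CH3), which satisfies every atom and bond constraint.
(B) has a carboxylic acid group (-C(=O)OH) but one neighbour of the carbonyl carbon is O, not C.
(C) has an aldehyde (-CHO) but the carbonyl carbon has H1, so it is not flanked by two carbons.
(D) has a primary amide (-C(=O)NH2) but one neighbour of the carbonyl carbon is N, not C.
So the answer is (A).

A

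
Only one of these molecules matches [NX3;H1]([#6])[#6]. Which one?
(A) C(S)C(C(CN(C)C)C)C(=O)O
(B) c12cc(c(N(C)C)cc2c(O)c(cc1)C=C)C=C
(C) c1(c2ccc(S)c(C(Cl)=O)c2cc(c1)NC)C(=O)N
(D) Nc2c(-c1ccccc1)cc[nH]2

[NX3;H1]([#6])[#6] describes a trivalent nitrogen with one H, bonded to two carbons (a secondary amine).
(A) has a dimethylamino group (-N(CH3)2) but the nitrogen has H0, not H1.
(B) has a dimethylamino group (-N(CH3)2) but the nitrogen has H0, not H1.
(C) contains an N-methylamino group (-NHCH3), which satisfies every atom and bond constraint.
(D) has a primary amino group (-NH2) but the nitrogen has H2 and only one carbon neighbour.
So the answer is (C).

C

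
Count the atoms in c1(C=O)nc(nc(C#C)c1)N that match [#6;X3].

5

Check the 11 heavy atoms by environment: 2× n (aromatic, X2) → no; 4× c (aromatic, X3) → match; 1× C (X3) → match; 1× O (X1) → no; 1× N (X3) → no; 2× C (X2) → no.
Summing the matching environments: 4 + 1 = 5 matching atoms.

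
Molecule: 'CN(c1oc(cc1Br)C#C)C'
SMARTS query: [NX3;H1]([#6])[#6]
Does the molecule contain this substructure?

No

The pattern [NX3;H1]([#6])[#6] describes a trivalent nitrogen with one H, bonded to two carbons — a secondary amine.
The closest candidate here is a dimethylamino group (-N(CH3)2), but the nitrogen has H0, not H1. No other fragment satisfies the full query, so there is no match.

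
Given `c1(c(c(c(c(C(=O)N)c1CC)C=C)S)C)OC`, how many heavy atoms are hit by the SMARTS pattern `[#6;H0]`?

Check the 17 heavy atoms by environment: 6× c (aromatic, H0) → match; 1× C (H1) → no; 2× C (H2) → no; 1× C (H0) → match; 2× O (H0) → no; 1× N (H2) → no; 3× C (H3) → no; 1× S (H1) → no.
Summing the matching environments: 6 + 1 = 7 matching atoms.

7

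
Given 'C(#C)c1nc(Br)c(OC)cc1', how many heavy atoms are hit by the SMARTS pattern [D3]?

3

The query [D3] means: atom with exactly three heavy-atom neighbours.
Check the 11 heavy atoms by environment: 1× n (aromatic, D2) → no; 3× c (aromatic, D3) → match; 2× c (aromatic, D2) → no; 1× Br (D1) → no; 1× O (D2) → no; 2× C (D1) → no; 1× C (D2) → no.
That gives 3 matching atoms.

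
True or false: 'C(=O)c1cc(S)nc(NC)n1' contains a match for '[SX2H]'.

The pattern [SX2H] describes an aliphatic sulfur with two connections, one being H — a thiol.
The molecule carries a thiol (-SH), whose atoms satisfy every constraint of the query, so the pattern matches.

True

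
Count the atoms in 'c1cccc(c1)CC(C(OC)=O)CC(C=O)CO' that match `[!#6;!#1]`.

The query [!#6;!#1] means: not carbon and not hydrogen — any heteroatom.
Check the 18 heavy atoms by environment: 8× C → no; 4× O → match; 6× c (aromatic) → no.
That gives 4 matching atoms.

4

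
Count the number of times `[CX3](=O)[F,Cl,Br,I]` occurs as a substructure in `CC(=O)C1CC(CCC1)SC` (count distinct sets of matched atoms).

0

[CX3](=O)[F,Cl,Br,I] is the SMARTS for an acyl halide: a carbonyl carbon bonded to a halogen.
No fragment in the molecule satisfies every constraint, giving 0 matches.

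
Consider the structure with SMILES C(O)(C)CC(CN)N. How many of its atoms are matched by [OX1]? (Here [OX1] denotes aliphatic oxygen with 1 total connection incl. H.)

0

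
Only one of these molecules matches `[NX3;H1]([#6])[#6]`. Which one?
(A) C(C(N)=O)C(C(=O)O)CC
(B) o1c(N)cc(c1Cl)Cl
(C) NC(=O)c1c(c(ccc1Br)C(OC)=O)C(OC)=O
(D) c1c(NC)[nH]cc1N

D

[NX3;H1]([#6])[#6] describes a trivalent nitrogen with one H, bonded to two carbons (a secondary amine).
(A) has a primary amide (-C(=O)NH2) but the -C(=O)NH2 nitrogen has H2, not H1.
(B) has a primary amino group (-NH2) but the nitrogen has H2 and only one carbon neighbour.
(C) has a primary amide (-C(=O)NH2) but the -C(=O)NH2 nitrogen has H2, not H1.
(D) contains an N-methylamino group (-NHCH3), which satisfies every atom and bond constraint.
So the answer is (D).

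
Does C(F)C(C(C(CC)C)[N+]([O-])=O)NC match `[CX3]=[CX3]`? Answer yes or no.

The pattern [CX3]=[CX3] describes a non-aromatic C=C double bond between two sp2 carbons — an alkene.
The closest candidate here is an ethyl group (-CH2CH3), but its C-C bond is a single bond between CX4 carbons, not CX3=CX3. No other fragment satisfies the full query, so there is no match.

No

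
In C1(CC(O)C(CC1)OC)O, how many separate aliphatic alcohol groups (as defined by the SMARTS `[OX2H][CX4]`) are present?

[OX2H][CX4] is the SMARTS for an aliphatic alcohol: a hydroxyl oxygen bound to an sp3 (X4) carbon.
The molecule carries 2 separate instances of a hydroxyl group (-OH) meeting every constraint; each maps to a distinct set of atoms, giving 2 matches.

2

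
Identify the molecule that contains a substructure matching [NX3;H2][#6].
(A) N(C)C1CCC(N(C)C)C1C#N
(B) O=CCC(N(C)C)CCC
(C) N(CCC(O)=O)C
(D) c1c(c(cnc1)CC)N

D

[NX3;H2][#6] describes a trivalent nitrogen with two H attached to carbon (a primary amine).
(A) has a dimethylamino group (-N(CH3)2) but the nitrogen has H0, not H2.
(B) has a dimethylamino group (-N(CH3)2) but the nitrogen has H0, not H2.
(C) has an N-methylamino group (-NHCH3) but the nitrogen bears two carbons and only one H (H1), not H2.
(D) contains a primary amino group (-NH2), which satisfies every atom and bond constraint.
So the answer is (D).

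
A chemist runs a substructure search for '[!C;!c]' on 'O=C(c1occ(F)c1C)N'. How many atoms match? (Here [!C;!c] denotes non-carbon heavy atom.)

Check the 10 heavy atoms by environment: 1× o (aromatic) → match; 4× c (aromatic) → no; 2× C → no; 1× O → match; 1× N → match; 1× F → match.
Summing the matching environments: 1 + 1 + 1 + 1 = 4 matching atoms.

4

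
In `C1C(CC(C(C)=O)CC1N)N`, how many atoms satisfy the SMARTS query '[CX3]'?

1

The query [CX3] means: C with X3: aliphatic carbon with exactly 3 total connections.
Check the 11 heavy atoms by environment: 7× C (X4) → no; 2× N (X3) → no; 1× C (X3) → match; 1× O (X1) → no.
That gives 1 matching atom.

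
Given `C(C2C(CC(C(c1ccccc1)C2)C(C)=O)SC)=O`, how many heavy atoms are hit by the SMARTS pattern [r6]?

12

The query [r6] means: r6 matches atoms in a six-membered ring.
Check the 19 heavy atoms by environment: 6× C (in 6-ring) → match; 4× C (acyclic) → no; 2× O (acyclic) → no; 1× S (acyclic) → no; 6× c (aromatic, in 6-ring) → match.
Summing the matching environments: 6 + 6 = 12 matching atoms.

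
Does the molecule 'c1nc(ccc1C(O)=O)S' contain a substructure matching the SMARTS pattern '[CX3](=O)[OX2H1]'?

The pattern [CX3](=O)[OX2H1] describes an sp2 carbon double-bonded to O and single-bonded to an -OH oxygen — a carboxylic acid.
The molecule carries a carboxylic acid group (-C(=O)OH), whose atoms satisfy every constraint of the query, so the pattern matches.

Yes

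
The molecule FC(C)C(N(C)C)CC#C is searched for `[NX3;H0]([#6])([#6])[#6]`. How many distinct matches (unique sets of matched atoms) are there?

1

[NX3;H0]([#6])([#6])[#6] is the SMARTS for a tertiary amine: a trivalent nitrogen with no H, bonded to three carbons.
Exactly one fragment in the molecule meets all constraints, giving 1 match.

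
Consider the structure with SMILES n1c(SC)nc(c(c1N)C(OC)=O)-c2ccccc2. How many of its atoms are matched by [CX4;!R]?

2

Check the 19 heavy atoms by environment: 2× n (aromatic, X2, in 6-ring) → no; 10× c (aromatic, X3, in 6-ring) → no; 1× C (X3, acyclic) → no; 1× O (X1, acyclic) → no; 1× O (X2, acyclic) → no; 2× C (X4, acyclic) → match; 1× S (X2, acyclic) → no; 1× N (X3, acyclic) → no.
That gives 2 matching atoms.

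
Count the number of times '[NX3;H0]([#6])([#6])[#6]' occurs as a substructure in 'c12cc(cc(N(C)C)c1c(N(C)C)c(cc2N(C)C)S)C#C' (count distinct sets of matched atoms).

3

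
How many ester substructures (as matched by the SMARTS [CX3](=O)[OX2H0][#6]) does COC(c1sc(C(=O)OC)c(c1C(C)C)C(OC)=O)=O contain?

3

[CX3](=O)[OX2H0][#6] is the SMARTS for an ester: a carbonyl carbon bonded to an oxygen that is itself bonded to carbon (no H on that O).
The molecule carries 3 separate instances of a methyl-ester group (-C(=O)OCH3) meeting every constraint; each maps to a distinct set of atoms, giving 3 matches.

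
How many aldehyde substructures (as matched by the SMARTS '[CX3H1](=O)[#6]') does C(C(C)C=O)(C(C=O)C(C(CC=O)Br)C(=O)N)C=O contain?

4

[CX3H1](=O)[#6] is the SMARTS for an aldehyde: an sp2 carbon with one H, double-bonded to O and single-bonded to carbon.
The molecule carries 4 separate instances of an aldehyde (-CHO) meeting every constraint; each maps to a distinct set of atoms, giving 4 matches.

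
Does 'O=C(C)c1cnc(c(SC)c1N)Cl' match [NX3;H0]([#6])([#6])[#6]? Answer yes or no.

No

The pattern [NX3;H0]([#6])([#6])[#6] describes a trivalent nitrogen with no H, bonded to three carbons — a tertiary amine.
The closest candidate here is a primary amino group (-NH2), but the nitrogen has H2, not H0 with three carbons. No other fragment satisfies the full query, so there is no match.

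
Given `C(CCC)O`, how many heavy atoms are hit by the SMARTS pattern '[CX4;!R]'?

4

Check the 5 heavy atoms by environment: 4× C (X4, acyclic) → match; 1× O (X2, acyclic) → no.
That gives 4 matching atoms.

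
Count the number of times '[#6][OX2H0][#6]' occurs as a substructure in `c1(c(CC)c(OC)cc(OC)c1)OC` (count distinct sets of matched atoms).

[#6][OX2H0][#6] is the SMARTS for an ether: an aliphatic oxygen bridging two carbons with no H on the oxygen.
The molecule carries 3 separate instances of a methoxy ether (-OCH3) meeting every constraint; each maps to a distinct set of atoms, giving 3 matches.

3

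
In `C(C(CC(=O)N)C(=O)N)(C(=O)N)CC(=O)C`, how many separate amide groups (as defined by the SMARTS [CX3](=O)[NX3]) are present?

3

[CX3](=O)[NX3] is the SMARTS for an amide: a carbonyl carbon bonded to a trivalent nitrogen.
The molecule carries 3 separate instances of a primary amide (-C(=O)NH2) meeting every constraint; each maps to a distinct set of atoms, giving 3 matches.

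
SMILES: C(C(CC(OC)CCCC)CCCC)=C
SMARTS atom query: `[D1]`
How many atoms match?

4

The query [D1] means: atom with exactly one heavy-atom neighbour (degree 1).
Check the 15 heavy atoms by environment: 8× C (D2) → no; 2× C (D3) → no; 4× C (D1) → match; 1× O (D2) → no.
That gives 4 matching atoms.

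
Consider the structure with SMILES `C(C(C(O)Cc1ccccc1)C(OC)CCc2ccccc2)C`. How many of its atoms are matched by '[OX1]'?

0

The query [OX1] means: aliphatic oxygen with one total connection — typically a carbonyl =O or an oxide.
Check the 23 heavy atoms by environment: 9× C (X4) → no; 2× O (X2) → no; 12× c (aromatic, X3) → no.
No environment satisfies the query, so 0 matching atoms.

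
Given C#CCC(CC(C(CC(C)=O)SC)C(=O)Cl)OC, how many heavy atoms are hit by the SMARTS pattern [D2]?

6

The query [D2] means: atom with exactly two heavy-atom neighbours.
Check the 18 heavy atoms by environment: 4× C (D2) → match; 5× C (D3) → no; 2× O (D1) → no; 1× Cl (D1) → no; 1× O (D2) → match; 4× C (D1) → no; 1× S (D2) → match.
Summing the matching environments: 4 + 1 + 1 = 6 matching atoms.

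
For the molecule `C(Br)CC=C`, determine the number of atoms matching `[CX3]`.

2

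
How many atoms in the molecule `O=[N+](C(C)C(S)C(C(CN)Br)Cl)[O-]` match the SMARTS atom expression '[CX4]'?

6

The query [CX4] means: C with X4: aliphatic carbon with exactly 4 total connections (bonds + H).
Check the 13 heavy atoms by environment: 6× C (X4) → match; 1× S (X2) → no; 1× N (charge +1, X3) → no; 1× O (charge -1, X1) → no; 1× O (X1) → no; 1× Cl (X1) → no; 1× Br (X1) → no; 1× N (X3) → no.
That gives 6 matching atoms.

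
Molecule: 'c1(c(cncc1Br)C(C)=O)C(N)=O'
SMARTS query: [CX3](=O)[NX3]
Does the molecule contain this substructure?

The pattern [CX3](=O)[NX3] describes a carbonyl carbon bonded to a trivalent nitrogen — an amide.
The molecule carries a primary amide (-C(=O)NH2), whose atoms satisfy every constraint of the query, so the pattern matches.

Yes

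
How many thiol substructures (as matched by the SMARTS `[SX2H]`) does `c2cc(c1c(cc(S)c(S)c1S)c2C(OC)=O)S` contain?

4

[SX2H] is the SMARTS for a thiol: an aliphatic sulfur with two connections, one being H.
The molecule carries 4 separate instances of a thiol (-SH) meeting every constraint; each maps to a distinct set of atoms, giving 4 matches.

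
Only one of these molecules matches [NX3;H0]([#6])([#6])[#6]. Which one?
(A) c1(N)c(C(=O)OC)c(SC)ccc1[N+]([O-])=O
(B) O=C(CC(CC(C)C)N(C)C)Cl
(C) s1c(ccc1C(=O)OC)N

B

[NX3;H0]([#6])([#6])[#6] describes a trivalent nitrogen with no H, bonded to three carbons (a tertiary amine).
(A) has a primary amino group (-NH2) but the nitrogen has H2, not H0 with three carbons.
(B) contains a dimethylamino group (-N(CH3)2), which satisfies every atom and bond constraint.
(C) has a primary amino group (-NH2) but the nitrogen has H2, not H0 with three carbons.
So the answer is (B).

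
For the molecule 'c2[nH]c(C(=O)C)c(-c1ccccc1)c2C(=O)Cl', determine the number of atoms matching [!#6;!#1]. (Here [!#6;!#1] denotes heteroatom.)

The query [!#6;!#1] means: not carbon and not hydrogen — any heteroatom.
Check the 17 heavy atoms by environment: 1× n (aromatic) → match; 10× c (aromatic) → no; 3× C → no; 2× O → match; 1× Cl → match.
Summing the matching environments: 1 + 2 + 1 = 4 matching atoms.

4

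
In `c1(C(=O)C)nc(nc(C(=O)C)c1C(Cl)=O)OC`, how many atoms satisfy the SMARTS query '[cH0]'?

The query [cH0] means: aromatic carbon with no attached hydrogen (substituted or ring-fusion).
Check the 17 heavy atoms by environment: 2× n (aromatic, H0) → no; 4× c (aromatic, H0) → match; 3× C (H0) → no; 4× O (H0) → no; 3× C (H3) → no; 1× Cl (H0) → no.
That gives 4 matching atoms.

4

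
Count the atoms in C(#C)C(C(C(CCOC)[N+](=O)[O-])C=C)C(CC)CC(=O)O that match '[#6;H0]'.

2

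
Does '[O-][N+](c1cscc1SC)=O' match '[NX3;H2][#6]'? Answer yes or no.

No

The pattern [NX3;H2][#6] describes a trivalent nitrogen with two H attached to carbon — a primary amine.
The closest candidate here is a nitro group (-[N+](=O)[O-]), but the nitrogen is [N+] with no H, not NX3H2. No other fragment satisfies the full query, so there is no match.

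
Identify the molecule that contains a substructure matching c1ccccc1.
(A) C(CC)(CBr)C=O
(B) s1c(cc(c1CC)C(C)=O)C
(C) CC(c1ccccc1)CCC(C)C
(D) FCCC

c1ccccc1 describes six aromatic carbons in a ring (a benzene ring).
(A) has a methyl group (-CH3) but no six-membered all-carbon aromatic ring is present.
(B) has a methyl group (-CH3) but no six-membered all-carbon aromatic ring is present.
(C) contains a phenyl ring, which satisfies every atom and bond constraint.
(D) has a methyl group (-CH3) but no six-membered all-carbon aromatic ring is present.
So the answer is (C).

C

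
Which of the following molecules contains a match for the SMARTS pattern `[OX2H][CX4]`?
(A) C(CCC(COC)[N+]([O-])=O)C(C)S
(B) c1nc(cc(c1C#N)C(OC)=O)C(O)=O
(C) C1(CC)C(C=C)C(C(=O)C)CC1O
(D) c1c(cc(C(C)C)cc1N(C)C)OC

[OX2H][CX4] describes a hydroxyl oxygen bound to an sp3 (X4) carbon (an aliphatic alcohol).
(A) has a methoxy ether (-OCH3) but the oxygen has H0 (ether), not H1.
(B) has a carboxylic acid group (-C(=O)OH) but the -OH is on a CX3 carbonyl carbon, not a CX4 carbon.
(C) contains a hydroxyl group (-OH), which satisfies every atom and bond constraint.
(D) has a methoxy ether (-OCH3) but the oxygen has H0 (ether), not H1.
So the answer is (C).

C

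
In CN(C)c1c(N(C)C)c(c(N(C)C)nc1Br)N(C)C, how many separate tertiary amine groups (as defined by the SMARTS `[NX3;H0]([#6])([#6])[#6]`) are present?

[NX3;H0]([#6])([#6])[#6] is the SMARTS for a tertiary amine: a trivalent nitrogen with no H, bonded to three carbons.
The molecule carries 4 separate instances of a dimethylamino group (-N(CH3)2) meeting every constraint; each maps to a distinct set of atoms, giving 4 matches.

4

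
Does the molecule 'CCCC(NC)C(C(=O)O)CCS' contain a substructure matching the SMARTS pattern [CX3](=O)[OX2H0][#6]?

No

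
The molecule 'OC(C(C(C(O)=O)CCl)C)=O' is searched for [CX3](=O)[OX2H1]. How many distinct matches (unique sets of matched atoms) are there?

2

[CX3](=O)[OX2H1] is the SMARTS for a carboxylic acid: an sp2 carbon double-bonded to O and single-bonded to an -OH oxygen.
The molecule carries 2 separate instances of a carboxylic acid group (-C(=O)OH) meeting every constraint; each maps to a distinct set of atoms, giving 2 matches.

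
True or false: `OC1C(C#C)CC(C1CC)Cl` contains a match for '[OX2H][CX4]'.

True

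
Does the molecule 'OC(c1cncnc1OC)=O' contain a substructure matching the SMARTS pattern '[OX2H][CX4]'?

No

The pattern [OX2H][CX4] describes a hydroxyl oxygen bound to an sp3 (X4) carbon — an aliphatic alcohol.
The closest candidate here is a carboxylic acid group (-C(=O)OH), but the -OH is on a CX3 carbonyl carbon, not a CX4 carbon. No other fragment satisfies the full query, so there is no match.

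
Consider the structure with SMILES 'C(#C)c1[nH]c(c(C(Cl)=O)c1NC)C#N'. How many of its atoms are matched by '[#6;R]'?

4

The query [#6;R] means: carbon that is part of a ring.
Check the 14 heavy atoms by environment: 1× n (aromatic, in 5-ring) → no; 4× c (aromatic, in 5-ring) → match; 2× N (acyclic) → no; 5× C (acyclic) → no; 1× O (acyclic) → no; 1× Cl (acyclic) → no.
That gives 4 matching atoms.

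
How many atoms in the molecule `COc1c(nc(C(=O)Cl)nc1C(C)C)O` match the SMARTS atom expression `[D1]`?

6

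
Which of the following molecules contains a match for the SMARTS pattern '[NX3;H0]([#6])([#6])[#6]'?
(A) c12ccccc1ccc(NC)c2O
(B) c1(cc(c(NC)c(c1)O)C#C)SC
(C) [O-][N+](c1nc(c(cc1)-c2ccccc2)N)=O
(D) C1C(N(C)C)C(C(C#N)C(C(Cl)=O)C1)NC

[NX3;H0]([#6])([#6])[#6] describes a trivalent nitrogen with no H, bonded to three carbons (a tertiary amine).
(A) has an N-methylamino group (-NHCH3) but the nitrogen still has one H (H1), not H0.
(B) has an N-methylamino group (-NHCH3) but the nitrogen still has one H (H1), not H0.
(C) has a primary amino group (-NH2) but the nitrogen has H2, not H0 with three carbons.
(D) contains a dimethylamino group (-N(CH3)2), which satisfies every atom and bond constraint.
So the answer is (D).

D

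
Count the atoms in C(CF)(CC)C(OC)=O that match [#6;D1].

The query [#6;D1] means: carbon bonded to exactly one heavy atom.
Check the 9 heavy atoms by environment: 2× C (D2) → no; 2× C (D3) → no; 2× C (D1) → match; 1× O (D1) → no; 1× O (D2) → no; 1× F (D1) → no.
That gives 2 matching atoms.

2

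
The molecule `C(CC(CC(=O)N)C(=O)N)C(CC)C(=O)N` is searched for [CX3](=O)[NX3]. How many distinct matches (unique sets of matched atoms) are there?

[CX3](=O)[NX3] is the SMARTS for an amide: a carbonyl carbon bonded to a trivalent nitrogen.
The molecule carries 3 separate instances of a primary amide (-C(=O)NH2) meeting every constraint; each maps to a distinct set of atoms, giving 3 matches.

3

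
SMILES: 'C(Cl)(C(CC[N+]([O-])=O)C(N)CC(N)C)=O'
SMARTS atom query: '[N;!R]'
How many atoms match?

The query [N;!R] means: aliphatic nitrogen not in a ring.
Check the 15 heavy atoms by environment: 8× C (acyclic) → no; 1× N (charge +1, acyclic) → match; 1× O (charge -1, acyclic) → no; 2× O (acyclic) → no; 2× N (acyclic) → match; 1× Cl (acyclic) → no.
Summing the matching environments: 1 + 2 = 3 matching atoms.

3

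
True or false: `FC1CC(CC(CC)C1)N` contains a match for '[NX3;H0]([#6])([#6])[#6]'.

False

The pattern [NX3;H0]([#6])([#6])[#6] describes a trivalent nitrogen with no H, bonded to three carbons — a tertiary amine.
The closest candidate here is a primary amino group (-NH2), but the nitrogen has H2, not H0 with three carbons. No other fragment satisfies the full query, so there is no match.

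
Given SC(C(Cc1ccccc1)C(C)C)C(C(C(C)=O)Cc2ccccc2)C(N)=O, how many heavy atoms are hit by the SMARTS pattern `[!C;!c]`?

The query [!C;!c] means: neither aliphatic nor aromatic carbon — same as [!#6].
Check the 28 heavy atoms by environment: 12× C → no; 2× O → match; 1× N → match; 1× S → match; 12× c (aromatic) → no.
Summing the matching environments: 2 + 1 + 1 = 4 matching atoms.

4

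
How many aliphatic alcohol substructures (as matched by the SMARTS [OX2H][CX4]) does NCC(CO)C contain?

1

[OX2H][CX4] is the SMARTS for an aliphatic alcohol: a hydroxyl oxygen bound to an sp3 (X4) carbon.
Exactly one fragment in the molecule meets all constraints, giving 1 match.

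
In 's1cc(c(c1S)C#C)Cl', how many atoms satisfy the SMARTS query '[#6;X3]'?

4

Check the 9 heavy atoms by environment: 1× s (aromatic, X2) → no; 4× c (aromatic, X3) → match; 1× Cl (X1) → no; 1× S (X2) → no; 2× C (X2) → no.
That gives 4 matching atoms.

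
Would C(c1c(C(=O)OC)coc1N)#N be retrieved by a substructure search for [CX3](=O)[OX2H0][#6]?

Yes

The pattern [CX3](=O)[OX2H0][#6] describes a carbonyl carbon bonded to an oxygen that is itself bonded to carbon (no H on that O) — an ester.
The molecule carries a methyl-ester group (-C(=O)OCH3), whose atoms satisfy every constraint of the query, so the pattern matches.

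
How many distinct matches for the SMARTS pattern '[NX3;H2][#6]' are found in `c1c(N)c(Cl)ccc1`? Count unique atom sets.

1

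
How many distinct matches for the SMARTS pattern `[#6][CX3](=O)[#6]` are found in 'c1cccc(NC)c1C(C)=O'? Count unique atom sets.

[#6][CX3](=O)[#6] is the SMARTS for a ketone: a carbonyl carbon (no H) flanked by two carbons.
Exactly one fragment in the molecule meets all constraints, giving 1 match.

1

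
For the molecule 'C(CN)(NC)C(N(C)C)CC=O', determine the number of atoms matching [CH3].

3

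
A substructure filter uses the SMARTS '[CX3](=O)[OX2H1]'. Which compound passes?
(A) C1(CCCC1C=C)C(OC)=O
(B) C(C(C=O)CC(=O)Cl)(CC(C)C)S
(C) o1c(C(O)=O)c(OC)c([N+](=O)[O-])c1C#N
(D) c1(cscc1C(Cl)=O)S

[CX3](=O)[OX2H1] describes an sp2 carbon double-bonded to O and single-bonded to an -OH oxygen (a carboxylic acid).
(A) has a methyl-ester group (-C(=O)OCH3) but the singly-bonded O has no H (OX2H0, not OX2H1).
(B) has an aldehyde (-CHO) but there is no singly-bonded oxygen on the carbonyl carbon.
(C) contains a carboxylic acid group (-C(=O)OH), which satisfies every atom and bond constraint.
(D) has an acyl chloride (-C(=O)Cl) but the carbonyl is bonded to Cl, not to an -OH oxygen.
So the answer is (C).

C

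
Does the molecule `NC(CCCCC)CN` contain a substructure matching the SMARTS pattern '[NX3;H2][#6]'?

The pattern [NX3;H2][#6] describes a trivalent nitrogen with two H attached to carbon — a primary amine.
The molecule carries a primary amino group (-NH2), whose atoms satisfy every constraint of the query, so the pattern matches.

Yes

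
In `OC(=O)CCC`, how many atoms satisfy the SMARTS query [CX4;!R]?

3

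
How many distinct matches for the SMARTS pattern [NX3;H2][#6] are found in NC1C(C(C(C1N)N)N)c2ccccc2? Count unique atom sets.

4

[NX3;H2][#6] is the SMARTS for a primary amine: a trivalent nitrogen with two H attached to carbon.
The molecule carries 4 separate instances of a primary amino group (-NH2) meeting every constraint; each maps to a distinct set of atoms, giving 4 matches.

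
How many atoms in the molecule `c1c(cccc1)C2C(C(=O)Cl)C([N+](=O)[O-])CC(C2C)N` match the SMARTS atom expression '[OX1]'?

3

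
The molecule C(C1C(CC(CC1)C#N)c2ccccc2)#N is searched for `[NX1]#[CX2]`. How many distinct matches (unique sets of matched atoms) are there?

2

[NX1]#[CX2] is the SMARTS for a nitrile: a nitrogen triple-bonded to a two-connected carbon.
The molecule carries 2 separate instances of a nitrile (-C#N) meeting every constraint; each maps to a distinct set of atoms, giving 2 matches.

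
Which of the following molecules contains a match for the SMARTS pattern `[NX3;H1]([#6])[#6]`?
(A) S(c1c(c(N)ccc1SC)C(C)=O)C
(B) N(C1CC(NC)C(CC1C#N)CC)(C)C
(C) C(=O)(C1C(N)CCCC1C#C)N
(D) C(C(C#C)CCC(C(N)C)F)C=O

[NX3;H1]([#6])[#6] describes a trivalent nitrogen with one H, bonded to two carbons (a secondary amine).
(A) has a primary amino group (-NH2) but the nitrogen has H2 and only one carbon neighbour.
(B) contains an N-methylamino group (-NHCH3), which satisfies every atom and bond constraint.
(C) has a primary amino group (-NH2) but the nitrogen has H2 and only one carbon neighbour.
(D) has a primary amino group (-NH2) but the nitrogen has H2 and only one carbon neighbour.
So the answer is (B).

B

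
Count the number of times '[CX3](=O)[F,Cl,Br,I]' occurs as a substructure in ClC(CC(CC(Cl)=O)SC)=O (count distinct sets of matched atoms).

2

[CX3](=O)[F,Cl,Br,I] is the SMARTS for an acyl halide: a carbonyl carbon bonded to a halogen.
The molecule carries 2 separate instances of an acyl chloride (-C(=O)Cl) meeting every constraint; each maps to a distinct set of atoms, giving 2 matches.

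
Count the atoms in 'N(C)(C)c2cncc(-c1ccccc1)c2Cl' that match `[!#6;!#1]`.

3

The query [!#6;!#1] means: not carbon and not hydrogen — any heteroatom.
Check the 16 heavy atoms by environment: 1× n (aromatic) → match; 11× c (aromatic) → no; 1× Cl → match; 1× N → match; 2× C → no.
Summing the matching environments: 1 + 1 + 1 = 3 matching atoms.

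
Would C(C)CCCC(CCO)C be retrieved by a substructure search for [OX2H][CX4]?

Yes

The pattern [OX2H][CX4] describes a hydroxyl oxygen bound to an sp3 (X4) carbon — an aliphatic alcohol.
The molecule carries a hydroxyl group (-OH), whose atoms satisfy every constraint of the query, so the pattern matches.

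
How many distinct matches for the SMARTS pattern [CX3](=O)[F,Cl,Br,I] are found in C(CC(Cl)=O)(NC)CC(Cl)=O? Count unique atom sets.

2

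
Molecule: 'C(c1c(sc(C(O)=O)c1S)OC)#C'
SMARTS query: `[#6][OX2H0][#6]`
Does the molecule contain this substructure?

Yes

The pattern [#6][OX2H0][#6] describes an aliphatic oxygen bridging two carbons with no H on the oxygen — an ether.
The molecule carries a methoxy ether (-OCH3), whose atoms satisfy every constraint of the query, so the pattern matches.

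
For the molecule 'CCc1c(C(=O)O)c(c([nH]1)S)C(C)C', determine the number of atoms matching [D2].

Check the 14 heavy atoms by environment: 1× n (aromatic, D2) → match; 4× c (aromatic, D3) → no; 2× C (D3) → no; 2× O (D1) → no; 1× S (D1) → no; 3× C (D1) → no; 1× C (D2) → match.
Summing the matching environments: 1 + 1 = 2 matching atoms.

2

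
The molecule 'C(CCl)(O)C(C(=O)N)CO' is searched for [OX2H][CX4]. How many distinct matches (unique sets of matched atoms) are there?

[OX2H][CX4] is the SMARTS for an aliphatic alcohol: a hydroxyl oxygen bound to an sp3 (X4) carbon.
The molecule carries 2 separate instances of a hydroxyl group (-OH) meeting every constraint; each maps to a distinct set of atoms, giving 2 matches.

2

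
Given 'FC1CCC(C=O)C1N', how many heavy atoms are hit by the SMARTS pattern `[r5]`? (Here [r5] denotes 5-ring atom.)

5

The query [r5] means: r5 matches atoms in a five-membered ring.
Check the 9 heavy atoms by environment: 5× C (in 5-ring) → match; 1× N (acyclic) → no; 1× F (acyclic) → no; 1× C (acyclic) → no; 1× O (acyclic) → no.
That gives 5 matching atoms.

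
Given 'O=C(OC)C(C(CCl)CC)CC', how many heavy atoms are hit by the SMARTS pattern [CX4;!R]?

The query [CX4;!R] means: aliphatic carbon with four total connections, not in a ring.
Check the 12 heavy atoms by environment: 8× C (X4, acyclic) → match; 1× Cl (X1, acyclic) → no; 1× C (X3, acyclic) → no; 1× O (X1, acyclic) → no; 1× O (X2, acyclic) → no.
That gives 8 matching atoms.

8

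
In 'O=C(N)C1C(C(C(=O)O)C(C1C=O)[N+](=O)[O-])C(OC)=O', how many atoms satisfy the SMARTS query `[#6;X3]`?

4

The query [#6;X3] means: any carbon (aromatic or not) with three total connections.
Check the 20 heavy atoms by environment: 6× C (X4) → no; 4× C (X3) → match; 5× O (X1) → no; 2× O (X2) → no; 1× N (X3) → no; 1× N (charge +1, X3) → no; 1× O (charge -1, X1) → no.
That gives 4 matching atoms.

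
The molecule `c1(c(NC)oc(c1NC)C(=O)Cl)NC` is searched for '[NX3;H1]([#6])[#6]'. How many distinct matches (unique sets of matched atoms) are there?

3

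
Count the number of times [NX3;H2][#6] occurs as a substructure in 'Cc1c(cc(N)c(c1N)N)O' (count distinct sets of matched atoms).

3

[NX3;H2][#6] is the SMARTS for a primary amine: a trivalent nitrogen with two H attached to carbon.
The molecule carries 3 separate instances of a primary amino group (-NH2) meeting every constraint; each maps to a distinct set of atoms, giving 3 matches.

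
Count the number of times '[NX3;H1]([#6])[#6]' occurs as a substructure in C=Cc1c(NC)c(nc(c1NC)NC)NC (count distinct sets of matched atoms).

4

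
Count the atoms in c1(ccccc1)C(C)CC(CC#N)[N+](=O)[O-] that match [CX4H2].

2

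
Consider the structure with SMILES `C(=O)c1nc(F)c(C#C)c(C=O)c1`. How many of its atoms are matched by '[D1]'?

4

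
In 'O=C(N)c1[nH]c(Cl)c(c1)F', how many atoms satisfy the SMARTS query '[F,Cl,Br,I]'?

2

Check the 10 heavy atoms by environment: 1× n (aromatic) → no; 4× c (aromatic) → no; 1× F → match; 1× Cl → match; 1× C → no; 1× O → no; 1× N → no.
Summing the matching environments: 1 + 1 = 2 matching atoms.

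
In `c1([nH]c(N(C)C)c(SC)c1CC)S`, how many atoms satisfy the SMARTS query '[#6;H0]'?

4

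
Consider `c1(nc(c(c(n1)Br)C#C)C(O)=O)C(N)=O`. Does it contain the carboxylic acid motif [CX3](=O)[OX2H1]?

Yes

The pattern [CX3](=O)[OX2H1] describes an sp2 carbon double-bonded to O and single-bonded to an -OH oxygen — a carboxylic acid.
The molecule carries a carboxylic acid group (-C(=O)OH), whose atoms satisfy every constraint of the query, so the pattern matches.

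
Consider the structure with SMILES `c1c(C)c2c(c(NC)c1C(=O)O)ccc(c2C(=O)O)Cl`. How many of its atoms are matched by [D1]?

7

The query [D1] means: atom with exactly one heavy-atom neighbour (degree 1).
Check the 20 heavy atoms by environment: 7× c (aromatic, D3) → no; 3× c (aromatic, D2) → no; 2× C (D3) → no; 4× O (D1) → match; 1× N (D2) → no; 2× C (D1) → match; 1× Cl (D1) → match.
Summing the matching environments: 4 + 2 + 1 = 7 matching atoms.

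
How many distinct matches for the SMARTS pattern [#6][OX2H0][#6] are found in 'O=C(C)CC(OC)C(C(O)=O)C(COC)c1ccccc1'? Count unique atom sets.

2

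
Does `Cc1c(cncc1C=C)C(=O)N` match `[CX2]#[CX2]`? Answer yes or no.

The pattern [CX2]#[CX2] describes a carbon-carbon triple bond — an alkyne.
The closest candidate here is a vinyl group (-CH=CH2), but the C=C is a double bond; both carbons are CX3, not CX2. No other fragment satisfies the full query, so there is no match.

No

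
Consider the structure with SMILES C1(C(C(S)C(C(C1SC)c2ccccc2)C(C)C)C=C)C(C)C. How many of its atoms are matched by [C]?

15

The query [C] means: uppercase C matches aliphatic (non-aromatic) carbon only.
Check the 23 heavy atoms by environment: 15× C → match; 6× c (aromatic) → no; 2× S → no.
That gives 15 matching atoms.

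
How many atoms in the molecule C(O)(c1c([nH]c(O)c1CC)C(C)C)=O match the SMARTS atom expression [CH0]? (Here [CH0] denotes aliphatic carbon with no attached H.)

Check the 14 heavy atoms by environment: 1× n (aromatic, H1) → no; 4× c (aromatic, H0) → no; 1× C (H2) → no; 3× C (H3) → no; 2× O (H1) → no; 1× C (H1) → no; 1× C (H0) → match; 1× O (H0) → no.
That gives 1 matching atom.

1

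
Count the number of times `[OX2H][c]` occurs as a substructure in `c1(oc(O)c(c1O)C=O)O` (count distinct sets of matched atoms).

3

[OX2H][c] is the SMARTS for a phenol: a hydroxyl oxygen attached to an aromatic carbon.
The molecule carries 3 separate instances of a hydroxyl group (-OH) meeting every constraint; each maps to a distinct set of atoms, giving 3 matches.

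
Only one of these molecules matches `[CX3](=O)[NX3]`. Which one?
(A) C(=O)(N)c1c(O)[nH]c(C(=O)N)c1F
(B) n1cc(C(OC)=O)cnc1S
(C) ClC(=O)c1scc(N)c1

[CX3](=O)[NX3] describes a carbonyl carbon bonded to a trivalent nitrogen (an amide).
(A) contains a primary amide (-C(=O)NH2), which satisfies every atom and bond constraint.
(B) has a methyl-ester group (-C(=O)OCH3) but the carbonyl is bonded to O, not to an NX3 nitrogen.
(C) has a primary amino group (-NH2) but the -NH2 is not attached to a carbonyl carbon.
So the answer is (A).

A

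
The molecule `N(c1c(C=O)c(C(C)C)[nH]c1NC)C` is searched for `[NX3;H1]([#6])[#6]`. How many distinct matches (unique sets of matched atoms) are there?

2

[NX3;H1]([#6])[#6] is the SMARTS for a secondary amine: a trivalent nitrogen with one H, bonded to two carbons.
The molecule carries 2 separate instances of an N-methylamino group (-NHCH3) meeting every constraint; each maps to a distinct set of atoms, giving 2 matches.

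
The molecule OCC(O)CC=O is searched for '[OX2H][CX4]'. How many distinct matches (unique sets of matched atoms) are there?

[OX2H][CX4] is the SMARTS for an aliphatic alcohol: a hydroxyl oxygen bound to an sp3 (X4) carbon.
The molecule carries 2 separate instances of a hydroxyl group (-OH) meeting every constraint; each maps to a distinct set of atoms, giving 2 matches.

2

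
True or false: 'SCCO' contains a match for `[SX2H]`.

True

The pattern [SX2H] describes an aliphatic sulfur with two connections, one being H — a thiol.
The molecule carries a thiol (-SH), whose atoms satisfy every constraint of the query, so the pattern matches.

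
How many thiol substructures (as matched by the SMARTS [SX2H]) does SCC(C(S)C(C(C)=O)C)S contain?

[SX2H] is the SMARTS for a thiol: an aliphatic sulfur with two connections, one being H.
The molecule carries 3 separate instances of a thiol (-SH) meeting every constraint; each maps to a distinct set of atoms, giving 3 matches.

3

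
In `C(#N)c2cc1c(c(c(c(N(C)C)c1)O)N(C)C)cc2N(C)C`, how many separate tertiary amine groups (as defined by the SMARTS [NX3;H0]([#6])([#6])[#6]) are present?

3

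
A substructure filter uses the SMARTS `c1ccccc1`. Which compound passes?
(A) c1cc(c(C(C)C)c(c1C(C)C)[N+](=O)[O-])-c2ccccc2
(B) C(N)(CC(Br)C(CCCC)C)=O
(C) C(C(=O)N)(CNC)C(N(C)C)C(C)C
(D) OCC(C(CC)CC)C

A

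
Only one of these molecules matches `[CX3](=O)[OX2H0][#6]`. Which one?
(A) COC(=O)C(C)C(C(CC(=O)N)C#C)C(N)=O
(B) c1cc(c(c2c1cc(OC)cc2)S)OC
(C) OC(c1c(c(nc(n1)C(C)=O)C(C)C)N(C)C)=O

[CX3](=O)[OX2H0][#6] describes a carbonyl carbon bonded to an oxygen that is itself bonded to carbon (no H on that O) (an ester).
(A) contains a methyl-ester group (-C(=O)OCH3), which satisfies every atom and bond constraint.
(B) has a methoxy ether (-OCH3) but the ether oxygen is not adjacent to a C=O carbon.
(C) has a carboxylic acid group (-C(=O)OH) but the singly-bonded O carries H (OX2H1, not H0).
So the answer is (A).

A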